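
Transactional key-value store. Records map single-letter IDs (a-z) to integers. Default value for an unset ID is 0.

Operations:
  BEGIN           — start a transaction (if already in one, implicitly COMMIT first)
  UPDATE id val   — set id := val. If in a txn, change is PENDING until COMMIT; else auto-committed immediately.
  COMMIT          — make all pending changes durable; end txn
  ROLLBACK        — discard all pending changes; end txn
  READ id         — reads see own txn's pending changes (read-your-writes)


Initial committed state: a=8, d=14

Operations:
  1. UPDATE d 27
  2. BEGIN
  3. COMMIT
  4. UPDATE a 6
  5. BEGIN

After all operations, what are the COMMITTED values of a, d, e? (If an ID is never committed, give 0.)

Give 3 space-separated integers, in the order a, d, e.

Initial committed: {a=8, d=14}
Op 1: UPDATE d=27 (auto-commit; committed d=27)
Op 2: BEGIN: in_txn=True, pending={}
Op 3: COMMIT: merged [] into committed; committed now {a=8, d=27}
Op 4: UPDATE a=6 (auto-commit; committed a=6)
Op 5: BEGIN: in_txn=True, pending={}
Final committed: {a=6, d=27}

Answer: 6 27 0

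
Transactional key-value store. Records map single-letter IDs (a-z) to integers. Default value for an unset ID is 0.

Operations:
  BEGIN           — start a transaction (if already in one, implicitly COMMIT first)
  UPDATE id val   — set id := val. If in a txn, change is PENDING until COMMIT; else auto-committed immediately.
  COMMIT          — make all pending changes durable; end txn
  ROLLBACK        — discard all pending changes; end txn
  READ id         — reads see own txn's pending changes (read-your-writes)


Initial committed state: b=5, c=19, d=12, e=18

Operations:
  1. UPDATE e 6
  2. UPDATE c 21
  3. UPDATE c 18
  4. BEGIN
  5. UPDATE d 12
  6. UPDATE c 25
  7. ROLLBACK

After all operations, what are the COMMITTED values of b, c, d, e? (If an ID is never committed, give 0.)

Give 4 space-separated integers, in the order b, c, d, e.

Answer: 5 18 12 6

Derivation:
Initial committed: {b=5, c=19, d=12, e=18}
Op 1: UPDATE e=6 (auto-commit; committed e=6)
Op 2: UPDATE c=21 (auto-commit; committed c=21)
Op 3: UPDATE c=18 (auto-commit; committed c=18)
Op 4: BEGIN: in_txn=True, pending={}
Op 5: UPDATE d=12 (pending; pending now {d=12})
Op 6: UPDATE c=25 (pending; pending now {c=25, d=12})
Op 7: ROLLBACK: discarded pending ['c', 'd']; in_txn=False
Final committed: {b=5, c=18, d=12, e=6}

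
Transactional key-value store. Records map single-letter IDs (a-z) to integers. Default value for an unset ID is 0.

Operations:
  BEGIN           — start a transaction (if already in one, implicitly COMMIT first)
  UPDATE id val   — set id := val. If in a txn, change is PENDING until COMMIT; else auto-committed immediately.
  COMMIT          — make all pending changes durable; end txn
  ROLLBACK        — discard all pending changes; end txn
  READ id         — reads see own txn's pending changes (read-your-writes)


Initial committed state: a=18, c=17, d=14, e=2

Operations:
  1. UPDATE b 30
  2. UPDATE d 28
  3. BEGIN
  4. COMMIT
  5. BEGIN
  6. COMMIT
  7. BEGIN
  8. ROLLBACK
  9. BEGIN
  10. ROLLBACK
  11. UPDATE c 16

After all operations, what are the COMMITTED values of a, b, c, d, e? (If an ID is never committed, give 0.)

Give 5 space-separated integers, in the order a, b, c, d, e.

Initial committed: {a=18, c=17, d=14, e=2}
Op 1: UPDATE b=30 (auto-commit; committed b=30)
Op 2: UPDATE d=28 (auto-commit; committed d=28)
Op 3: BEGIN: in_txn=True, pending={}
Op 4: COMMIT: merged [] into committed; committed now {a=18, b=30, c=17, d=28, e=2}
Op 5: BEGIN: in_txn=True, pending={}
Op 6: COMMIT: merged [] into committed; committed now {a=18, b=30, c=17, d=28, e=2}
Op 7: BEGIN: in_txn=True, pending={}
Op 8: ROLLBACK: discarded pending []; in_txn=False
Op 9: BEGIN: in_txn=True, pending={}
Op 10: ROLLBACK: discarded pending []; in_txn=False
Op 11: UPDATE c=16 (auto-commit; committed c=16)
Final committed: {a=18, b=30, c=16, d=28, e=2}

Answer: 18 30 16 28 2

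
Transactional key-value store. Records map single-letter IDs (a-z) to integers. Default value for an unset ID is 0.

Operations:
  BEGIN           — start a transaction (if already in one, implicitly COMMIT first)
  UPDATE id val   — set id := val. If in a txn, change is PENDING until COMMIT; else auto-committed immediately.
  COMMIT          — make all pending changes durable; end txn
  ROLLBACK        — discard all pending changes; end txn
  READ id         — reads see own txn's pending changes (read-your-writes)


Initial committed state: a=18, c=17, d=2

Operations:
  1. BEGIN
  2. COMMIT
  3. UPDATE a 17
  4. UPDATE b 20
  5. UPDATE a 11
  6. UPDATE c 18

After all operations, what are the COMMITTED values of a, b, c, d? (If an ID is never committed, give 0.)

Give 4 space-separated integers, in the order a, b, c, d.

Initial committed: {a=18, c=17, d=2}
Op 1: BEGIN: in_txn=True, pending={}
Op 2: COMMIT: merged [] into committed; committed now {a=18, c=17, d=2}
Op 3: UPDATE a=17 (auto-commit; committed a=17)
Op 4: UPDATE b=20 (auto-commit; committed b=20)
Op 5: UPDATE a=11 (auto-commit; committed a=11)
Op 6: UPDATE c=18 (auto-commit; committed c=18)
Final committed: {a=11, b=20, c=18, d=2}

Answer: 11 20 18 2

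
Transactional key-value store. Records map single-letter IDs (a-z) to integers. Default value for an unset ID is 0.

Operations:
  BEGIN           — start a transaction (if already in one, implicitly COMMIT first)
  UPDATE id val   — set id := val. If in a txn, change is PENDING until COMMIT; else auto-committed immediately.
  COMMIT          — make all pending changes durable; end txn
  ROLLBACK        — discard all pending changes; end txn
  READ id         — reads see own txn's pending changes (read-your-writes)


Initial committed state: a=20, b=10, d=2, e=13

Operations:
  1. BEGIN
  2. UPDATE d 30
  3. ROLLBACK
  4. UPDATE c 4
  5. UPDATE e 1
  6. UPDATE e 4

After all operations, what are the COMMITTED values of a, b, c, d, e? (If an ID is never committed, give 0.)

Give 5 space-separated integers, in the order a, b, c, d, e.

Initial committed: {a=20, b=10, d=2, e=13}
Op 1: BEGIN: in_txn=True, pending={}
Op 2: UPDATE d=30 (pending; pending now {d=30})
Op 3: ROLLBACK: discarded pending ['d']; in_txn=False
Op 4: UPDATE c=4 (auto-commit; committed c=4)
Op 5: UPDATE e=1 (auto-commit; committed e=1)
Op 6: UPDATE e=4 (auto-commit; committed e=4)
Final committed: {a=20, b=10, c=4, d=2, e=4}

Answer: 20 10 4 2 4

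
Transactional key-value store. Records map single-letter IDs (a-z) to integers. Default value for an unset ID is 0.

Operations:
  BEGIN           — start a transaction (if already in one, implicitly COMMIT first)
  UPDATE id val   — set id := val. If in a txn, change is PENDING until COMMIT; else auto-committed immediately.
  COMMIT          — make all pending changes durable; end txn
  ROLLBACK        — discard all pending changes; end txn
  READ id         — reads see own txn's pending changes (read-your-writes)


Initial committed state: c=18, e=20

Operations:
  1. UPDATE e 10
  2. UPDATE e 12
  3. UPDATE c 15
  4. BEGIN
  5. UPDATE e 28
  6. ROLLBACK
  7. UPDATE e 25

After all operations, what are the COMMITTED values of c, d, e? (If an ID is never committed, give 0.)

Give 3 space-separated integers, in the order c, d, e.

Answer: 15 0 25

Derivation:
Initial committed: {c=18, e=20}
Op 1: UPDATE e=10 (auto-commit; committed e=10)
Op 2: UPDATE e=12 (auto-commit; committed e=12)
Op 3: UPDATE c=15 (auto-commit; committed c=15)
Op 4: BEGIN: in_txn=True, pending={}
Op 5: UPDATE e=28 (pending; pending now {e=28})
Op 6: ROLLBACK: discarded pending ['e']; in_txn=False
Op 7: UPDATE e=25 (auto-commit; committed e=25)
Final committed: {c=15, e=25}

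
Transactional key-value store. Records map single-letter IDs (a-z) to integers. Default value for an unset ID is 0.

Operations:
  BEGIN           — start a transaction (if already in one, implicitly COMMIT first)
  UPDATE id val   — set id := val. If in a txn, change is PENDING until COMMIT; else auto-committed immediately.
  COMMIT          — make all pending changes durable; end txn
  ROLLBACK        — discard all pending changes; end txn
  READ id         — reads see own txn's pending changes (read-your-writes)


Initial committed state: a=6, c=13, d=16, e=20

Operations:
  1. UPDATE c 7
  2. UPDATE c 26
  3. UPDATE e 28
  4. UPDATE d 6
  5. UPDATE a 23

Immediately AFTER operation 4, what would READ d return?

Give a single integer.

Initial committed: {a=6, c=13, d=16, e=20}
Op 1: UPDATE c=7 (auto-commit; committed c=7)
Op 2: UPDATE c=26 (auto-commit; committed c=26)
Op 3: UPDATE e=28 (auto-commit; committed e=28)
Op 4: UPDATE d=6 (auto-commit; committed d=6)
After op 4: visible(d) = 6 (pending={}, committed={a=6, c=26, d=6, e=28})

Answer: 6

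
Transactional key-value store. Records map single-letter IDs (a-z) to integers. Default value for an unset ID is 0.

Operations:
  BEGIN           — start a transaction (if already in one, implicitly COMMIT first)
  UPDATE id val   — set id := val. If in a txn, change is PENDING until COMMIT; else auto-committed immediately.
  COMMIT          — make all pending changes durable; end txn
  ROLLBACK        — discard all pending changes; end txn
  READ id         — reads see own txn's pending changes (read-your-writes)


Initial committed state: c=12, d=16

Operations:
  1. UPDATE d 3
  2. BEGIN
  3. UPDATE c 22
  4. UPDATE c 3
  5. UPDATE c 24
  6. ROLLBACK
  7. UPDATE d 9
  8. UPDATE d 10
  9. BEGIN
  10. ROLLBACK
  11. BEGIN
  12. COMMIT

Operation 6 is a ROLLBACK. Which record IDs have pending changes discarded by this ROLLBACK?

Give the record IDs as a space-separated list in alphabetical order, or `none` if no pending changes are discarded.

Initial committed: {c=12, d=16}
Op 1: UPDATE d=3 (auto-commit; committed d=3)
Op 2: BEGIN: in_txn=True, pending={}
Op 3: UPDATE c=22 (pending; pending now {c=22})
Op 4: UPDATE c=3 (pending; pending now {c=3})
Op 5: UPDATE c=24 (pending; pending now {c=24})
Op 6: ROLLBACK: discarded pending ['c']; in_txn=False
Op 7: UPDATE d=9 (auto-commit; committed d=9)
Op 8: UPDATE d=10 (auto-commit; committed d=10)
Op 9: BEGIN: in_txn=True, pending={}
Op 10: ROLLBACK: discarded pending []; in_txn=False
Op 11: BEGIN: in_txn=True, pending={}
Op 12: COMMIT: merged [] into committed; committed now {c=12, d=10}
ROLLBACK at op 6 discards: ['c']

Answer: c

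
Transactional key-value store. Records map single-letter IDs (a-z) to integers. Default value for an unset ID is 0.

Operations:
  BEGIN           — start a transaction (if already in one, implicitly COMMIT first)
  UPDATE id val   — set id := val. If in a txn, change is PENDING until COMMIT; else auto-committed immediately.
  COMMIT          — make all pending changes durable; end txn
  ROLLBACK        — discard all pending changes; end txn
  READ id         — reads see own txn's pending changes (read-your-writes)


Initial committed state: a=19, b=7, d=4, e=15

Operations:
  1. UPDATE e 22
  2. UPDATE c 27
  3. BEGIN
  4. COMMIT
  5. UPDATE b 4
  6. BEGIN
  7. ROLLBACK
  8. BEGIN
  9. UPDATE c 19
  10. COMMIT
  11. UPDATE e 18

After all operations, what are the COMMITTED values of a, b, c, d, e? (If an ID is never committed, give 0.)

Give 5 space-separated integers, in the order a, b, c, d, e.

Initial committed: {a=19, b=7, d=4, e=15}
Op 1: UPDATE e=22 (auto-commit; committed e=22)
Op 2: UPDATE c=27 (auto-commit; committed c=27)
Op 3: BEGIN: in_txn=True, pending={}
Op 4: COMMIT: merged [] into committed; committed now {a=19, b=7, c=27, d=4, e=22}
Op 5: UPDATE b=4 (auto-commit; committed b=4)
Op 6: BEGIN: in_txn=True, pending={}
Op 7: ROLLBACK: discarded pending []; in_txn=False
Op 8: BEGIN: in_txn=True, pending={}
Op 9: UPDATE c=19 (pending; pending now {c=19})
Op 10: COMMIT: merged ['c'] into committed; committed now {a=19, b=4, c=19, d=4, e=22}
Op 11: UPDATE e=18 (auto-commit; committed e=18)
Final committed: {a=19, b=4, c=19, d=4, e=18}

Answer: 19 4 19 4 18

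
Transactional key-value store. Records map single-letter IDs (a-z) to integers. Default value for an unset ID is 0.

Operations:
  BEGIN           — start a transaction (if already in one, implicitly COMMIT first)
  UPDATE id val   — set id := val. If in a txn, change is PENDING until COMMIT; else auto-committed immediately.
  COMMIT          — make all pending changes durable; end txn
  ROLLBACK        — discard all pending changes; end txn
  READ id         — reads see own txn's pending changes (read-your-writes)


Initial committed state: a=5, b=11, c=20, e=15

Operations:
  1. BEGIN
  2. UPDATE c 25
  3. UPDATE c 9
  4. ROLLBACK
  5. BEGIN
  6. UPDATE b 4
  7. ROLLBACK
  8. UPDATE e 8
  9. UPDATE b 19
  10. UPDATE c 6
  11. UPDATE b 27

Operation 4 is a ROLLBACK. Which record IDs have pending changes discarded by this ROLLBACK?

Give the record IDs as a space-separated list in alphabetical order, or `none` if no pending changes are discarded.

Answer: c

Derivation:
Initial committed: {a=5, b=11, c=20, e=15}
Op 1: BEGIN: in_txn=True, pending={}
Op 2: UPDATE c=25 (pending; pending now {c=25})
Op 3: UPDATE c=9 (pending; pending now {c=9})
Op 4: ROLLBACK: discarded pending ['c']; in_txn=False
Op 5: BEGIN: in_txn=True, pending={}
Op 6: UPDATE b=4 (pending; pending now {b=4})
Op 7: ROLLBACK: discarded pending ['b']; in_txn=False
Op 8: UPDATE e=8 (auto-commit; committed e=8)
Op 9: UPDATE b=19 (auto-commit; committed b=19)
Op 10: UPDATE c=6 (auto-commit; committed c=6)
Op 11: UPDATE b=27 (auto-commit; committed b=27)
ROLLBACK at op 4 discards: ['c']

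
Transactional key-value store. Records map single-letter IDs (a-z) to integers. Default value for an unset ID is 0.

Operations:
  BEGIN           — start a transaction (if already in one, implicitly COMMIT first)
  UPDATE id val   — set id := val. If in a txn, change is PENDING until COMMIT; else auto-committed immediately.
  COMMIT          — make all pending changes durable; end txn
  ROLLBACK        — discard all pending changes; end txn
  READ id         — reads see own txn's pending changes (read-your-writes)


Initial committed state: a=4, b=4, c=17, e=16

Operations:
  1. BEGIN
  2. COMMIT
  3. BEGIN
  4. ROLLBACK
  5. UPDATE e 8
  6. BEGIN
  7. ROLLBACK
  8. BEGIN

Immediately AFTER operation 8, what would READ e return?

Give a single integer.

Answer: 8

Derivation:
Initial committed: {a=4, b=4, c=17, e=16}
Op 1: BEGIN: in_txn=True, pending={}
Op 2: COMMIT: merged [] into committed; committed now {a=4, b=4, c=17, e=16}
Op 3: BEGIN: in_txn=True, pending={}
Op 4: ROLLBACK: discarded pending []; in_txn=False
Op 5: UPDATE e=8 (auto-commit; committed e=8)
Op 6: BEGIN: in_txn=True, pending={}
Op 7: ROLLBACK: discarded pending []; in_txn=False
Op 8: BEGIN: in_txn=True, pending={}
After op 8: visible(e) = 8 (pending={}, committed={a=4, b=4, c=17, e=8})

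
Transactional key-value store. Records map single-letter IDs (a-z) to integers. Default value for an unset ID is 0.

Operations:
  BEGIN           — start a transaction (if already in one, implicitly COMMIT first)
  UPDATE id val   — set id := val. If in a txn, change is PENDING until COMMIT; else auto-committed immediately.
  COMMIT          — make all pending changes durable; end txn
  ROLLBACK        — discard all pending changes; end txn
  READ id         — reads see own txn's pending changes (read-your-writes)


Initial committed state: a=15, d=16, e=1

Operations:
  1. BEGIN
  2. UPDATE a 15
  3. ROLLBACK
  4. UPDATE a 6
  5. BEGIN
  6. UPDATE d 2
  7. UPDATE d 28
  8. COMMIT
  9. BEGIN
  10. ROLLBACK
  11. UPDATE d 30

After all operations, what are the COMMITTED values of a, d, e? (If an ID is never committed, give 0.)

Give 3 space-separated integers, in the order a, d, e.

Initial committed: {a=15, d=16, e=1}
Op 1: BEGIN: in_txn=True, pending={}
Op 2: UPDATE a=15 (pending; pending now {a=15})
Op 3: ROLLBACK: discarded pending ['a']; in_txn=False
Op 4: UPDATE a=6 (auto-commit; committed a=6)
Op 5: BEGIN: in_txn=True, pending={}
Op 6: UPDATE d=2 (pending; pending now {d=2})
Op 7: UPDATE d=28 (pending; pending now {d=28})
Op 8: COMMIT: merged ['d'] into committed; committed now {a=6, d=28, e=1}
Op 9: BEGIN: in_txn=True, pending={}
Op 10: ROLLBACK: discarded pending []; in_txn=False
Op 11: UPDATE d=30 (auto-commit; committed d=30)
Final committed: {a=6, d=30, e=1}

Answer: 6 30 1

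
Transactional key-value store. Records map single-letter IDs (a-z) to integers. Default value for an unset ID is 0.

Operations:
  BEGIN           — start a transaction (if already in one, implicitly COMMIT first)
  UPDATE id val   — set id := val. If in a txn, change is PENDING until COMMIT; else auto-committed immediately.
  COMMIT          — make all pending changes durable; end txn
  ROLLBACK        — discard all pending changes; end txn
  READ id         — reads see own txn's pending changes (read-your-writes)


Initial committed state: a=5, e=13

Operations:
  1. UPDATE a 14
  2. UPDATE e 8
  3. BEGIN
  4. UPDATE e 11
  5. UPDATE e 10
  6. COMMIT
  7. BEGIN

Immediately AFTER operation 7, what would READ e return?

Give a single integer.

Answer: 10

Derivation:
Initial committed: {a=5, e=13}
Op 1: UPDATE a=14 (auto-commit; committed a=14)
Op 2: UPDATE e=8 (auto-commit; committed e=8)
Op 3: BEGIN: in_txn=True, pending={}
Op 4: UPDATE e=11 (pending; pending now {e=11})
Op 5: UPDATE e=10 (pending; pending now {e=10})
Op 6: COMMIT: merged ['e'] into committed; committed now {a=14, e=10}
Op 7: BEGIN: in_txn=True, pending={}
After op 7: visible(e) = 10 (pending={}, committed={a=14, e=10})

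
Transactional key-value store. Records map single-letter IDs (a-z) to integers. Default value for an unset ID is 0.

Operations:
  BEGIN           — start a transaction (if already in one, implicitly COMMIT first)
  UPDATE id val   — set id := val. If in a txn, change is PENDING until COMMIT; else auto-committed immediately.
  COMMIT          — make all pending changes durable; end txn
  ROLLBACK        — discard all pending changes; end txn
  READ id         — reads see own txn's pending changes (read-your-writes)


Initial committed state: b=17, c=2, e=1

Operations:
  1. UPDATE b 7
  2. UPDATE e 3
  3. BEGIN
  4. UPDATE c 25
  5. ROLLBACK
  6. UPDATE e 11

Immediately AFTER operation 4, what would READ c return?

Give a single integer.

Answer: 25

Derivation:
Initial committed: {b=17, c=2, e=1}
Op 1: UPDATE b=7 (auto-commit; committed b=7)
Op 2: UPDATE e=3 (auto-commit; committed e=3)
Op 3: BEGIN: in_txn=True, pending={}
Op 4: UPDATE c=25 (pending; pending now {c=25})
After op 4: visible(c) = 25 (pending={c=25}, committed={b=7, c=2, e=3})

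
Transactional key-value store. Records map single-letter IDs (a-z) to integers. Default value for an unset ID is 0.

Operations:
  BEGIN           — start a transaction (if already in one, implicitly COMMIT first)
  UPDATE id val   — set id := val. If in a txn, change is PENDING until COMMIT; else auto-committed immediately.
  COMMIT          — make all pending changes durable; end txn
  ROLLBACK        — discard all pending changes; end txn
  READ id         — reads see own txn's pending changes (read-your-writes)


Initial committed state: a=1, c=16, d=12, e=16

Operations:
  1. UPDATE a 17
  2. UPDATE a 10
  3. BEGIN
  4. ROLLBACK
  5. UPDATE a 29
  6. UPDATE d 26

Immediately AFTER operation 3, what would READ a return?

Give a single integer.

Initial committed: {a=1, c=16, d=12, e=16}
Op 1: UPDATE a=17 (auto-commit; committed a=17)
Op 2: UPDATE a=10 (auto-commit; committed a=10)
Op 3: BEGIN: in_txn=True, pending={}
After op 3: visible(a) = 10 (pending={}, committed={a=10, c=16, d=12, e=16})

Answer: 10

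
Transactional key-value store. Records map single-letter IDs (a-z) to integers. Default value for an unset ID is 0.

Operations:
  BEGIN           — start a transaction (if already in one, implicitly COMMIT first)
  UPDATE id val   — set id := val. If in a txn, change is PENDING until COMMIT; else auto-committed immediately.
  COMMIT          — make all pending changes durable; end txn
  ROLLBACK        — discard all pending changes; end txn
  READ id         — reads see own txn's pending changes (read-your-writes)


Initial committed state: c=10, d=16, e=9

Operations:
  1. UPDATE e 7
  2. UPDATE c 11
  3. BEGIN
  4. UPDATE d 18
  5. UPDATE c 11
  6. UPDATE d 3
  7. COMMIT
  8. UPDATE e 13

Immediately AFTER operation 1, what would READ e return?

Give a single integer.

Answer: 7

Derivation:
Initial committed: {c=10, d=16, e=9}
Op 1: UPDATE e=7 (auto-commit; committed e=7)
After op 1: visible(e) = 7 (pending={}, committed={c=10, d=16, e=7})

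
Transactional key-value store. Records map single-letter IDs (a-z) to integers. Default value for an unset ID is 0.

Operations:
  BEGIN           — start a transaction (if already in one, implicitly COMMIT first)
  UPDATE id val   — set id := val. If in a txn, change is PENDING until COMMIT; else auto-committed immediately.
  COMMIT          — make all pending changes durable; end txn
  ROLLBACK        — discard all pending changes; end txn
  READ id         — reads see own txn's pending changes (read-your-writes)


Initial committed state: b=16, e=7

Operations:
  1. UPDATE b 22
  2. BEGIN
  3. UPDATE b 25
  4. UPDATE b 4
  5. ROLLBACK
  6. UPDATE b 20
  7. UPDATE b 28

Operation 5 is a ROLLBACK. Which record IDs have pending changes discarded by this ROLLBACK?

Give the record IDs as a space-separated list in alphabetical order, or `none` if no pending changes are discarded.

Answer: b

Derivation:
Initial committed: {b=16, e=7}
Op 1: UPDATE b=22 (auto-commit; committed b=22)
Op 2: BEGIN: in_txn=True, pending={}
Op 3: UPDATE b=25 (pending; pending now {b=25})
Op 4: UPDATE b=4 (pending; pending now {b=4})
Op 5: ROLLBACK: discarded pending ['b']; in_txn=False
Op 6: UPDATE b=20 (auto-commit; committed b=20)
Op 7: UPDATE b=28 (auto-commit; committed b=28)
ROLLBACK at op 5 discards: ['b']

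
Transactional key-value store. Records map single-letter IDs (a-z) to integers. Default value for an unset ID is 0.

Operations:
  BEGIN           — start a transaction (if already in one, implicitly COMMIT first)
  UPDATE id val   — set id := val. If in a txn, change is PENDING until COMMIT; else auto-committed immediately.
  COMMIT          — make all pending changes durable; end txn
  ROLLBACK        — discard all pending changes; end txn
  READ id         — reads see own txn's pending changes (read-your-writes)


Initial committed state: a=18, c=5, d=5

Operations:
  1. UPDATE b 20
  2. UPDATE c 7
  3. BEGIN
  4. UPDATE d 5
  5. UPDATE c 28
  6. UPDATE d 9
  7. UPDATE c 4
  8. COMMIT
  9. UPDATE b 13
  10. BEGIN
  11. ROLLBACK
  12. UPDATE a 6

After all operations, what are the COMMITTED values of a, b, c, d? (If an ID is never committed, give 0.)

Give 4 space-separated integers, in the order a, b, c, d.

Answer: 6 13 4 9

Derivation:
Initial committed: {a=18, c=5, d=5}
Op 1: UPDATE b=20 (auto-commit; committed b=20)
Op 2: UPDATE c=7 (auto-commit; committed c=7)
Op 3: BEGIN: in_txn=True, pending={}
Op 4: UPDATE d=5 (pending; pending now {d=5})
Op 5: UPDATE c=28 (pending; pending now {c=28, d=5})
Op 6: UPDATE d=9 (pending; pending now {c=28, d=9})
Op 7: UPDATE c=4 (pending; pending now {c=4, d=9})
Op 8: COMMIT: merged ['c', 'd'] into committed; committed now {a=18, b=20, c=4, d=9}
Op 9: UPDATE b=13 (auto-commit; committed b=13)
Op 10: BEGIN: in_txn=True, pending={}
Op 11: ROLLBACK: discarded pending []; in_txn=False
Op 12: UPDATE a=6 (auto-commit; committed a=6)
Final committed: {a=6, b=13, c=4, d=9}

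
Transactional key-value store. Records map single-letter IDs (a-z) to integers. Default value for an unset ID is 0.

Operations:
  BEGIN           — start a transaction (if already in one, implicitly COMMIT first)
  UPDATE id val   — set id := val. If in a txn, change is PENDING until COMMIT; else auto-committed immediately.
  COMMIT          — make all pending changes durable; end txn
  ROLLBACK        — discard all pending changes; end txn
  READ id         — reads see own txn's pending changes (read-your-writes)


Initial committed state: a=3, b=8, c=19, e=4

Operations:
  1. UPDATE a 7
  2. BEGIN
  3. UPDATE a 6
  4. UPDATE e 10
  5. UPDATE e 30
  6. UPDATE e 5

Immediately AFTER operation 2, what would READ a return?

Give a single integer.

Initial committed: {a=3, b=8, c=19, e=4}
Op 1: UPDATE a=7 (auto-commit; committed a=7)
Op 2: BEGIN: in_txn=True, pending={}
After op 2: visible(a) = 7 (pending={}, committed={a=7, b=8, c=19, e=4})

Answer: 7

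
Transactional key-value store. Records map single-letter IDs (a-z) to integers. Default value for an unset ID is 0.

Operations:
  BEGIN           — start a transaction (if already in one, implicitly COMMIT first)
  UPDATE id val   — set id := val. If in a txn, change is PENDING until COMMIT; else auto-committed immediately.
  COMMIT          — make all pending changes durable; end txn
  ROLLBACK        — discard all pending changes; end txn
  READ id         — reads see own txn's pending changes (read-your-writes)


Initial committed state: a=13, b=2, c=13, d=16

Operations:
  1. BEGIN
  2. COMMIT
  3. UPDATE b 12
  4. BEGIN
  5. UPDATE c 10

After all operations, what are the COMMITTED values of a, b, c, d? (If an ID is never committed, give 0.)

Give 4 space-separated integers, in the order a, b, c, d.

Initial committed: {a=13, b=2, c=13, d=16}
Op 1: BEGIN: in_txn=True, pending={}
Op 2: COMMIT: merged [] into committed; committed now {a=13, b=2, c=13, d=16}
Op 3: UPDATE b=12 (auto-commit; committed b=12)
Op 4: BEGIN: in_txn=True, pending={}
Op 5: UPDATE c=10 (pending; pending now {c=10})
Final committed: {a=13, b=12, c=13, d=16}

Answer: 13 12 13 16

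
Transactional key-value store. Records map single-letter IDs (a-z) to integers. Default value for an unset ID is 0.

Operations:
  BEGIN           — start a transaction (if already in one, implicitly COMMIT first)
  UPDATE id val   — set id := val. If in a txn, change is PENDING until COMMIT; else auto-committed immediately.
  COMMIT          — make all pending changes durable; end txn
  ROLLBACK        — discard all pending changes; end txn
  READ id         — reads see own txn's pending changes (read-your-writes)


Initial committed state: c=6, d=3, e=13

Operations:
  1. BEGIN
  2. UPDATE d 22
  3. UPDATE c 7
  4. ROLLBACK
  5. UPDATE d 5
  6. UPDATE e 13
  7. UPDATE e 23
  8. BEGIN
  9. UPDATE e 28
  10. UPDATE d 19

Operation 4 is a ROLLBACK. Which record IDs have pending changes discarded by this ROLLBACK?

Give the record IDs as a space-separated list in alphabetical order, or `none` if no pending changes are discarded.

Answer: c d

Derivation:
Initial committed: {c=6, d=3, e=13}
Op 1: BEGIN: in_txn=True, pending={}
Op 2: UPDATE d=22 (pending; pending now {d=22})
Op 3: UPDATE c=7 (pending; pending now {c=7, d=22})
Op 4: ROLLBACK: discarded pending ['c', 'd']; in_txn=False
Op 5: UPDATE d=5 (auto-commit; committed d=5)
Op 6: UPDATE e=13 (auto-commit; committed e=13)
Op 7: UPDATE e=23 (auto-commit; committed e=23)
Op 8: BEGIN: in_txn=True, pending={}
Op 9: UPDATE e=28 (pending; pending now {e=28})
Op 10: UPDATE d=19 (pending; pending now {d=19, e=28})
ROLLBACK at op 4 discards: ['c', 'd']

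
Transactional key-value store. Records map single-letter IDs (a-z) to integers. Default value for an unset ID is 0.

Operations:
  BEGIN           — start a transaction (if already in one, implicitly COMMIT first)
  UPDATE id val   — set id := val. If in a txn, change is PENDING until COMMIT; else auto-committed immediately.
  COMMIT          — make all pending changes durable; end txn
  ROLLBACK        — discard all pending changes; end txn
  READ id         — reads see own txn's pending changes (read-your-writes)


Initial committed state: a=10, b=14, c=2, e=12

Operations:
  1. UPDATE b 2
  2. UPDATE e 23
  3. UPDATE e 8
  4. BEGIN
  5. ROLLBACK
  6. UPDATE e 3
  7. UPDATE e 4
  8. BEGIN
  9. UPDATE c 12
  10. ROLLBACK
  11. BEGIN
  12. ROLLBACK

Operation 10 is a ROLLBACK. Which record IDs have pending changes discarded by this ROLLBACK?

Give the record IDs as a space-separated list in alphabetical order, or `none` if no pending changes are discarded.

Answer: c

Derivation:
Initial committed: {a=10, b=14, c=2, e=12}
Op 1: UPDATE b=2 (auto-commit; committed b=2)
Op 2: UPDATE e=23 (auto-commit; committed e=23)
Op 3: UPDATE e=8 (auto-commit; committed e=8)
Op 4: BEGIN: in_txn=True, pending={}
Op 5: ROLLBACK: discarded pending []; in_txn=False
Op 6: UPDATE e=3 (auto-commit; committed e=3)
Op 7: UPDATE e=4 (auto-commit; committed e=4)
Op 8: BEGIN: in_txn=True, pending={}
Op 9: UPDATE c=12 (pending; pending now {c=12})
Op 10: ROLLBACK: discarded pending ['c']; in_txn=False
Op 11: BEGIN: in_txn=True, pending={}
Op 12: ROLLBACK: discarded pending []; in_txn=False
ROLLBACK at op 10 discards: ['c']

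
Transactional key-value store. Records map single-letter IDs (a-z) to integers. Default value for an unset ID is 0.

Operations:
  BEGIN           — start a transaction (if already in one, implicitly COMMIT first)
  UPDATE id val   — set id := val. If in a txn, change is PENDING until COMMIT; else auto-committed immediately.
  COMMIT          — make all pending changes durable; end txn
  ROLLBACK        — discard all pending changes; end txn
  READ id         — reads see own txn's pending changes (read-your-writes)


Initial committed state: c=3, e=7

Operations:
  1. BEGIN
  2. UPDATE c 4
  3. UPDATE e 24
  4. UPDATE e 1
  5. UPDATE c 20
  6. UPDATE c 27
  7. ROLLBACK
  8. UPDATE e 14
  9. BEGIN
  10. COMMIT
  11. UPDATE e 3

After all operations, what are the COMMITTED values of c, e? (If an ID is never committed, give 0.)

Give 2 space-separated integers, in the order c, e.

Answer: 3 3

Derivation:
Initial committed: {c=3, e=7}
Op 1: BEGIN: in_txn=True, pending={}
Op 2: UPDATE c=4 (pending; pending now {c=4})
Op 3: UPDATE e=24 (pending; pending now {c=4, e=24})
Op 4: UPDATE e=1 (pending; pending now {c=4, e=1})
Op 5: UPDATE c=20 (pending; pending now {c=20, e=1})
Op 6: UPDATE c=27 (pending; pending now {c=27, e=1})
Op 7: ROLLBACK: discarded pending ['c', 'e']; in_txn=False
Op 8: UPDATE e=14 (auto-commit; committed e=14)
Op 9: BEGIN: in_txn=True, pending={}
Op 10: COMMIT: merged [] into committed; committed now {c=3, e=14}
Op 11: UPDATE e=3 (auto-commit; committed e=3)
Final committed: {c=3, e=3}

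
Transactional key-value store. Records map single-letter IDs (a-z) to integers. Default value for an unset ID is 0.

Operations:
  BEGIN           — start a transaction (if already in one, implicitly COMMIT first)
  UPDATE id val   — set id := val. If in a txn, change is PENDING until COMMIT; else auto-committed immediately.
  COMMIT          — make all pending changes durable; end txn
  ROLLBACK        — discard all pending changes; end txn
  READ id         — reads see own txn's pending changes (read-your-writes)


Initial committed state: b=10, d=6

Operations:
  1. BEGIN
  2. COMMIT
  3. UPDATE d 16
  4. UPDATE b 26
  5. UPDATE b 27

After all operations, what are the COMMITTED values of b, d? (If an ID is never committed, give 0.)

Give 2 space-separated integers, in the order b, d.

Answer: 27 16

Derivation:
Initial committed: {b=10, d=6}
Op 1: BEGIN: in_txn=True, pending={}
Op 2: COMMIT: merged [] into committed; committed now {b=10, d=6}
Op 3: UPDATE d=16 (auto-commit; committed d=16)
Op 4: UPDATE b=26 (auto-commit; committed b=26)
Op 5: UPDATE b=27 (auto-commit; committed b=27)
Final committed: {b=27, d=16}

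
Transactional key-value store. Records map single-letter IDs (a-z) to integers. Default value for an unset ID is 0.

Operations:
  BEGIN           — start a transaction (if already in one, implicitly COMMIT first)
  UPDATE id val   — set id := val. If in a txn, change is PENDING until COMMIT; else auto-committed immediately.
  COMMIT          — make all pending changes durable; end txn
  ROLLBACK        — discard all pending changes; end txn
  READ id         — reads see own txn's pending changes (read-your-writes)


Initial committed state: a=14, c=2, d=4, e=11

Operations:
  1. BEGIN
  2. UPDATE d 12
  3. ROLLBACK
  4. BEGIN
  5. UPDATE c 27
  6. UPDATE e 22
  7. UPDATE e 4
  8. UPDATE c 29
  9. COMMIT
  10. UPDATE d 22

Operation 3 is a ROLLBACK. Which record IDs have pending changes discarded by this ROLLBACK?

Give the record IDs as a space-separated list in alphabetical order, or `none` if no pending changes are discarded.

Initial committed: {a=14, c=2, d=4, e=11}
Op 1: BEGIN: in_txn=True, pending={}
Op 2: UPDATE d=12 (pending; pending now {d=12})
Op 3: ROLLBACK: discarded pending ['d']; in_txn=False
Op 4: BEGIN: in_txn=True, pending={}
Op 5: UPDATE c=27 (pending; pending now {c=27})
Op 6: UPDATE e=22 (pending; pending now {c=27, e=22})
Op 7: UPDATE e=4 (pending; pending now {c=27, e=4})
Op 8: UPDATE c=29 (pending; pending now {c=29, e=4})
Op 9: COMMIT: merged ['c', 'e'] into committed; committed now {a=14, c=29, d=4, e=4}
Op 10: UPDATE d=22 (auto-commit; committed d=22)
ROLLBACK at op 3 discards: ['d']

Answer: d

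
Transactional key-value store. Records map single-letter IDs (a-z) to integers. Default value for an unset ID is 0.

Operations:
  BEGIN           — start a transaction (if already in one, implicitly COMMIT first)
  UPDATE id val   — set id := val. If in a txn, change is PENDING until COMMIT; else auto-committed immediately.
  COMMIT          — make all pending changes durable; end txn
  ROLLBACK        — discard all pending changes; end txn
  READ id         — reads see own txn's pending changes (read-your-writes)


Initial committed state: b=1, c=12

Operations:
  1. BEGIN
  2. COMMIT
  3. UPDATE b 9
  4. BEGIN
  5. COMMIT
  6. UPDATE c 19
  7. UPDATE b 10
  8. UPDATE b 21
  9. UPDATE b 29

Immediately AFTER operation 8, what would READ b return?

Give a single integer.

Initial committed: {b=1, c=12}
Op 1: BEGIN: in_txn=True, pending={}
Op 2: COMMIT: merged [] into committed; committed now {b=1, c=12}
Op 3: UPDATE b=9 (auto-commit; committed b=9)
Op 4: BEGIN: in_txn=True, pending={}
Op 5: COMMIT: merged [] into committed; committed now {b=9, c=12}
Op 6: UPDATE c=19 (auto-commit; committed c=19)
Op 7: UPDATE b=10 (auto-commit; committed b=10)
Op 8: UPDATE b=21 (auto-commit; committed b=21)
After op 8: visible(b) = 21 (pending={}, committed={b=21, c=19})

Answer: 21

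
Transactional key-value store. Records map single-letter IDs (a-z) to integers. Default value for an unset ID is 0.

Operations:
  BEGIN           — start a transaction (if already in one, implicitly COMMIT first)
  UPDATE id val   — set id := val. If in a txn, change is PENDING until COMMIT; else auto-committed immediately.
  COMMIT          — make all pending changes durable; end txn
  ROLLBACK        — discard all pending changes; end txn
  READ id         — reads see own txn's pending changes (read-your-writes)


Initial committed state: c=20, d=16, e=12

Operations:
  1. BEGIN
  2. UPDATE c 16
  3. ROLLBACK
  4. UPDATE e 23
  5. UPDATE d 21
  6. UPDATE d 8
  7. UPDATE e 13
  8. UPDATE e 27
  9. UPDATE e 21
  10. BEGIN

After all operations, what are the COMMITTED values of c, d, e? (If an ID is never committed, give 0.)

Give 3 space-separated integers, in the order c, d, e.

Initial committed: {c=20, d=16, e=12}
Op 1: BEGIN: in_txn=True, pending={}
Op 2: UPDATE c=16 (pending; pending now {c=16})
Op 3: ROLLBACK: discarded pending ['c']; in_txn=False
Op 4: UPDATE e=23 (auto-commit; committed e=23)
Op 5: UPDATE d=21 (auto-commit; committed d=21)
Op 6: UPDATE d=8 (auto-commit; committed d=8)
Op 7: UPDATE e=13 (auto-commit; committed e=13)
Op 8: UPDATE e=27 (auto-commit; committed e=27)
Op 9: UPDATE e=21 (auto-commit; committed e=21)
Op 10: BEGIN: in_txn=True, pending={}
Final committed: {c=20, d=8, e=21}

Answer: 20 8 21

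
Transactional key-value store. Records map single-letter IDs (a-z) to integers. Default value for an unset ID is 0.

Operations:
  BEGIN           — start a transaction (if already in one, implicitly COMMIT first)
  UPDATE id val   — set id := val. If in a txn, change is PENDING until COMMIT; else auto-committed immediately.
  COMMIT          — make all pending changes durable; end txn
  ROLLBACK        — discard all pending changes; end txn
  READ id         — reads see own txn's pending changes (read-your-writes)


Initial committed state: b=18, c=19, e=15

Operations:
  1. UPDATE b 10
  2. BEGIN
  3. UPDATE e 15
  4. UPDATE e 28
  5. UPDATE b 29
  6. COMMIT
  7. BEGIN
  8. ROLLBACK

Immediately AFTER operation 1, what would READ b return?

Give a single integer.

Answer: 10

Derivation:
Initial committed: {b=18, c=19, e=15}
Op 1: UPDATE b=10 (auto-commit; committed b=10)
After op 1: visible(b) = 10 (pending={}, committed={b=10, c=19, e=15})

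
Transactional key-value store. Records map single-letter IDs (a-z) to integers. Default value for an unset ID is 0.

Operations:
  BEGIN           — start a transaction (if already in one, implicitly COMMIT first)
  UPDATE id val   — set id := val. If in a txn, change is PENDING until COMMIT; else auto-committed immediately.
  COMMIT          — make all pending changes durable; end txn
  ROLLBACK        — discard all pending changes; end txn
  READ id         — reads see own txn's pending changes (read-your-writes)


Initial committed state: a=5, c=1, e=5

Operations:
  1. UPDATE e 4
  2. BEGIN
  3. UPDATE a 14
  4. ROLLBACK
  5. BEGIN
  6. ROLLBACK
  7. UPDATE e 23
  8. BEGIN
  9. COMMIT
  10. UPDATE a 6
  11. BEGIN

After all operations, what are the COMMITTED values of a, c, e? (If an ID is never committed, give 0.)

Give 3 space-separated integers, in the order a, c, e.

Initial committed: {a=5, c=1, e=5}
Op 1: UPDATE e=4 (auto-commit; committed e=4)
Op 2: BEGIN: in_txn=True, pending={}
Op 3: UPDATE a=14 (pending; pending now {a=14})
Op 4: ROLLBACK: discarded pending ['a']; in_txn=False
Op 5: BEGIN: in_txn=True, pending={}
Op 6: ROLLBACK: discarded pending []; in_txn=False
Op 7: UPDATE e=23 (auto-commit; committed e=23)
Op 8: BEGIN: in_txn=True, pending={}
Op 9: COMMIT: merged [] into committed; committed now {a=5, c=1, e=23}
Op 10: UPDATE a=6 (auto-commit; committed a=6)
Op 11: BEGIN: in_txn=True, pending={}
Final committed: {a=6, c=1, e=23}

Answer: 6 1 23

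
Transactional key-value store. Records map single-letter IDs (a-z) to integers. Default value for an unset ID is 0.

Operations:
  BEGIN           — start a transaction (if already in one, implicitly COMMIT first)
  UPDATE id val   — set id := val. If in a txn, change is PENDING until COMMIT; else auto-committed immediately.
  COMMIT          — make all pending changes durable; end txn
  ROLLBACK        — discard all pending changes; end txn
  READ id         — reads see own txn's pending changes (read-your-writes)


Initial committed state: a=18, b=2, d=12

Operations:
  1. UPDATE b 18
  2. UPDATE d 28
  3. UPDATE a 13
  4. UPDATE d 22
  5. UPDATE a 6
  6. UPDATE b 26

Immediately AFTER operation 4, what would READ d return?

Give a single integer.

Answer: 22

Derivation:
Initial committed: {a=18, b=2, d=12}
Op 1: UPDATE b=18 (auto-commit; committed b=18)
Op 2: UPDATE d=28 (auto-commit; committed d=28)
Op 3: UPDATE a=13 (auto-commit; committed a=13)
Op 4: UPDATE d=22 (auto-commit; committed d=22)
After op 4: visible(d) = 22 (pending={}, committed={a=13, b=18, d=22})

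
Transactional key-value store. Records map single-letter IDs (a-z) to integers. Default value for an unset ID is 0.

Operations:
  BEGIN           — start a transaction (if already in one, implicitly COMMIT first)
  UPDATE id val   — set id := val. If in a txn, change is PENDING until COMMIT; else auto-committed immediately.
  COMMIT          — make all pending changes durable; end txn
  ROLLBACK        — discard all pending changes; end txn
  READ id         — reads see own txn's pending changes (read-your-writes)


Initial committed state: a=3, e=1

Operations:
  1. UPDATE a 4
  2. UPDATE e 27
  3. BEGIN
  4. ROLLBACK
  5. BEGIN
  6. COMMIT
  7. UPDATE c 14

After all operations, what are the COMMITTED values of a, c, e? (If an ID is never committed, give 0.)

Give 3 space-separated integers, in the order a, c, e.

Initial committed: {a=3, e=1}
Op 1: UPDATE a=4 (auto-commit; committed a=4)
Op 2: UPDATE e=27 (auto-commit; committed e=27)
Op 3: BEGIN: in_txn=True, pending={}
Op 4: ROLLBACK: discarded pending []; in_txn=False
Op 5: BEGIN: in_txn=True, pending={}
Op 6: COMMIT: merged [] into committed; committed now {a=4, e=27}
Op 7: UPDATE c=14 (auto-commit; committed c=14)
Final committed: {a=4, c=14, e=27}

Answer: 4 14 27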